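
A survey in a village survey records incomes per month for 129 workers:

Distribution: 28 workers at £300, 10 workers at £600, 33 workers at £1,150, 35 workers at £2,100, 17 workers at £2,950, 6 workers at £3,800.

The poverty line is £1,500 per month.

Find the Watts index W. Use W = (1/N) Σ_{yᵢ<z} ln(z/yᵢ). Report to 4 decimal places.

Incomes under z: 28×£300, 10×£600, 33×£1,150 (q = 71 of N = 129).
ln(z/y) terms: ln(1500/300) = 1.6094 (×28); ln(1500/600) = 0.9163 (×10); ln(1500/1150) = 0.2657 (×33).
W = 62.995373 / 129 = 0.4883.

0.4883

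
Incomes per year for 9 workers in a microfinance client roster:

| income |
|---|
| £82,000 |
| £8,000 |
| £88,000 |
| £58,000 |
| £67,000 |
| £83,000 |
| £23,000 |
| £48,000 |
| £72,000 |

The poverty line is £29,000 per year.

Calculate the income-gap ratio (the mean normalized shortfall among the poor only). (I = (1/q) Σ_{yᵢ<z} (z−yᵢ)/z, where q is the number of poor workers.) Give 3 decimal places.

0.466

Below z: £8,000, £23,000 (q = 2 of N = 9).
Relative gaps: 0.7241, 0.2069; sum = 0.931034.
The income-gap ratio divides by q (the poor only): 0.931034 / 2 = 0.466.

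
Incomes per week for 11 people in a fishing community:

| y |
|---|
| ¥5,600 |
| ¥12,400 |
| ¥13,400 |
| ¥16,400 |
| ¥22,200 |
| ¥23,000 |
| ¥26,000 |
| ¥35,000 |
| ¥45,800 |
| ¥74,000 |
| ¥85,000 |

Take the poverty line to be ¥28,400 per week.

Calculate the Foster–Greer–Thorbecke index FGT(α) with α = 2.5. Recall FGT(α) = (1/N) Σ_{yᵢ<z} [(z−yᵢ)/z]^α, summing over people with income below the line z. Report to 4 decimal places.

0.1068

Below z: ¥5,600, ¥12,400, ¥13,400, ¥16,400, ¥22,200, ¥23,000, ¥26,000 (q = 7 of N = 11).
Gap ratios (z−y)/z: (28400−5600)/28400 = 0.8028; (28400−12400)/28400 = 0.5634; (28400−13400)/28400 = 0.5282; (28400−16400)/28400 = 0.4225; (28400−22200)/28400 = 0.2183; (28400−23000)/28400 = 0.1901; (28400−26000)/28400 = 0.0845.
Raised to α = 2.5: 0.57749; 0.23823; 0.20274; 0.11605; 0.02227; 0.01576; 0.00208.
Sum = 1.174619; FGT(2.5) = 1.174619 / 11 = 0.1068.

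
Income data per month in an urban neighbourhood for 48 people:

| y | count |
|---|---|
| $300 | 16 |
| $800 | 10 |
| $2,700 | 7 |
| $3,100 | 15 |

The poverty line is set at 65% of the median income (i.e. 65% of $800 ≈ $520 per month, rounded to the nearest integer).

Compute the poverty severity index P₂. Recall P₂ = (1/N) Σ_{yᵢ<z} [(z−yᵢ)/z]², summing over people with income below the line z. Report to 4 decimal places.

Below z: 16×$300 (q = 16 of N = 48).
Shortfall ratios: (520−300)/520 = 0.4231 (×16).
Squared: 0.1790 (×16).
Sum = 2.863905; P₂ = 2.863905 / 48 = 0.0597.

0.0597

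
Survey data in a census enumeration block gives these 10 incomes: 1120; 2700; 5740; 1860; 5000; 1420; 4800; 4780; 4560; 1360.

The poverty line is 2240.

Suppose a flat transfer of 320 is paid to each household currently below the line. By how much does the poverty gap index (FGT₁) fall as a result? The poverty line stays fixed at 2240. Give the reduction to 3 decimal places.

Before: below the line — 1120, 1360, 1420, 1860; poverty gap index (FGT₁) = 0.14286.
After the 320 transfer: below the line — 1440, 1680, 1740, 2180; poverty gap index (FGT₁) = 0.08571.
Reduction = 0.14286 − 0.08571 = 0.057.

0.057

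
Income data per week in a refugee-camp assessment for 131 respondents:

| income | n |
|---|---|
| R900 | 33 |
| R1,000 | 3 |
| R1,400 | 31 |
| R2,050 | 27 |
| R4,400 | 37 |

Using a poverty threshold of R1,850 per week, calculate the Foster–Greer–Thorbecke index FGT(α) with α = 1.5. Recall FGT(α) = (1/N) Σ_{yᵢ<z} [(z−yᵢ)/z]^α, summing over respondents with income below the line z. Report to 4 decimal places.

Below z: 33×R900, 3×R1,000, 31×R1,400 (q = 67 of N = 131).
Shortfall ratios: (1850−900)/1850 = 0.5135 (×33); (1850−1000)/1850 = 0.4595 (×3); (1850−1400)/1850 = 0.2432 (×31).
Raised to α = 1.5: 0.36798 (×33); 0.31144 (×3); 0.11997 (×31).
Sum = 16.796725; FGT(1.5) = 16.796725 / 131 = 0.1282.

0.1282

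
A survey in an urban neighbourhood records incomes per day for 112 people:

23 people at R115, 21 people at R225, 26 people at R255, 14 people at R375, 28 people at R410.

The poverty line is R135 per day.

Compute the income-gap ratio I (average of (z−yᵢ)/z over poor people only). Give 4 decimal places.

Incomes under z: 23×R115 (q = 23 of N = 112).
Shortfall ratios (z−y)/z: 0.1481 (×23); sum = 3.407407.
I averages over the q = 23 poor units only: 3.407407 / 23 = 0.1481.

0.1481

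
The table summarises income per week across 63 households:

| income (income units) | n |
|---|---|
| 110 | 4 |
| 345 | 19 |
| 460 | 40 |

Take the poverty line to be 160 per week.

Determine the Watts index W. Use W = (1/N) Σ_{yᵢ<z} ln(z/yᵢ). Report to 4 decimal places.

Incomes under z: 4×110 (q = 4 of N = 63).
Log shortfalls: ln(160/110) = 0.3747 (×4).
W = 1.498774 / 63 = 0.0238.

0.0238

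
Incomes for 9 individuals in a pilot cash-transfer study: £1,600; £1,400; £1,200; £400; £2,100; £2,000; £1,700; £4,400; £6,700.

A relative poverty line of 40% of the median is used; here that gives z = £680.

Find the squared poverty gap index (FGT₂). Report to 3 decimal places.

0.019

Incomes under z: £400 (q = 1 of N = 9).
Normalized shortfalls: (680−400)/680 = 0.4118.
Squared: 0.1696.
Sum = 0.169550; P₂ = 0.169550 / 9 = 0.019.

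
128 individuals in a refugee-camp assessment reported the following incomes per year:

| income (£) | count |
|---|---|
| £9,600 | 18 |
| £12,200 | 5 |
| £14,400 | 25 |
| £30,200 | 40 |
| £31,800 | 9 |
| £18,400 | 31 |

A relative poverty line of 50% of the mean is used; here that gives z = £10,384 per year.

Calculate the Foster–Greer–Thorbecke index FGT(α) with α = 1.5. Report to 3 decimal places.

0.003

Below the line: 18×£9,600 (q = 18 of N = 128).
Relative gaps: (10384−9600)/10384 = 0.0755 (×18).
Raised to α = 1.5: 0.02075 (×18).
Sum = 0.373422; FGT(1.5) = 0.373422 / 128 = 0.003.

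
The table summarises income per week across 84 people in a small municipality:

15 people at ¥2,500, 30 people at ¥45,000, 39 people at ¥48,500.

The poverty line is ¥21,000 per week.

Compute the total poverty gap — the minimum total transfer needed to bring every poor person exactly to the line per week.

Poor units: 15×¥2,500 (q = 15 of N = 84).
Individual gaps: 15×(21000−2500) = 277500.
Aggregate gap = ¥277,500.

¥277,500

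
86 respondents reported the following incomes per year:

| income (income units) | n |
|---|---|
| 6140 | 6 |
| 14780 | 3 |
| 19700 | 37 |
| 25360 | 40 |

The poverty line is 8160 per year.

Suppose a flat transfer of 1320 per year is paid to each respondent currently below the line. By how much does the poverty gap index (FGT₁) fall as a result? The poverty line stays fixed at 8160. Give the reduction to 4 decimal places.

Before: below the line — 6×6140; poverty gap index (FGT₁) = 0.017271.
After the 1320 transfer: below the line — 6×7460; poverty gap index (FGT₁) = 0.005985.
Reduction = 0.017271 − 0.005985 = 0.0113.

0.0113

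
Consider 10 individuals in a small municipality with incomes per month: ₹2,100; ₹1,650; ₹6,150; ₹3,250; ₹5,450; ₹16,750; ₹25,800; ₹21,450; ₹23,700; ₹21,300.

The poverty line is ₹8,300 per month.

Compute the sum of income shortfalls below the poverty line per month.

₹22,900

Below the line: ₹1,650, ₹2,100, ₹3,250, ₹5,450, ₹6,150 (q = 5 of N = 10).
Individual gaps: 8300−1650 = 6650; 8300−2100 = 6200; 8300−3250 = 5050; 8300−5450 = 2850; 8300−6150 = 2150.
Aggregate gap = ₹22,900.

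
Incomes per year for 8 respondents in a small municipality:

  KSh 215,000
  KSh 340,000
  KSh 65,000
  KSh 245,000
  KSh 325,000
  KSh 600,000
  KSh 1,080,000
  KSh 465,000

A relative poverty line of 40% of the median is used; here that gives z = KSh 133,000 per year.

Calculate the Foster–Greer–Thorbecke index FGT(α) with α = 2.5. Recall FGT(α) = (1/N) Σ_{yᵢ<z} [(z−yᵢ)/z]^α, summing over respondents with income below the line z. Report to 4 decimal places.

Poor units: KSh 65,000 (q = 1 of N = 8).
Shortfall ratios: (133000−65000)/133000 = 0.5113.
Raised to α = 2.5: 0.18691.
Sum = 0.186915; FGT(2.5) = 0.186915 / 8 = 0.0234.

0.0234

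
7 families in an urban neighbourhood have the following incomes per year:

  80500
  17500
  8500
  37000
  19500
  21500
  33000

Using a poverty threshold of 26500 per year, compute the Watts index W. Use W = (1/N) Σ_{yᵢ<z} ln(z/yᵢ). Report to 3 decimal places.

0.295

Poor units: 8500, 17500, 19500, 21500 (q = 4 of N = 7).
Log gaps: ln(26500/8500) = 1.1371; ln(26500/17500) = 0.4149; ln(26500/19500) = 0.3067; ln(26500/21500) = 0.2091.
W = 2.067844 / 7 = 0.295.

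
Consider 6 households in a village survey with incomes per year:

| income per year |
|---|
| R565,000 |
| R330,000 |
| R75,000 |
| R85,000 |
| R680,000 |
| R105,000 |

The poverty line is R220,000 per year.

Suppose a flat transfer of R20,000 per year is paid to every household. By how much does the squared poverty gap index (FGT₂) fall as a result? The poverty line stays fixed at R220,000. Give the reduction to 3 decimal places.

Before: below the line — R75,000, R85,000, R105,000; squared poverty gap index (FGT₂) = 0.18070.
After the R20,000 transfer: below the line — R95,000, R105,000, R125,000; squared poverty gap index (FGT₂) = 0.13042.
Reduction = 0.18070 − 0.13042 = 0.050.

0.050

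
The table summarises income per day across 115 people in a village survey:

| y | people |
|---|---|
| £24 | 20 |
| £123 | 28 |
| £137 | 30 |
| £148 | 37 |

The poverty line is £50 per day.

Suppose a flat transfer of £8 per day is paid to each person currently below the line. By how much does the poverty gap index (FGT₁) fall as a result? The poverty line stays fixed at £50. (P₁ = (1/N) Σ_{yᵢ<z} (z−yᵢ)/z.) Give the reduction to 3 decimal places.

Before: below the line — 20×£24; poverty gap index (FGT₁) = 0.09043.
After the £8 transfer: below the line — 20×£32; poverty gap index (FGT₁) = 0.06261.
Reduction = 0.09043 − 0.06261 = 0.028.

0.028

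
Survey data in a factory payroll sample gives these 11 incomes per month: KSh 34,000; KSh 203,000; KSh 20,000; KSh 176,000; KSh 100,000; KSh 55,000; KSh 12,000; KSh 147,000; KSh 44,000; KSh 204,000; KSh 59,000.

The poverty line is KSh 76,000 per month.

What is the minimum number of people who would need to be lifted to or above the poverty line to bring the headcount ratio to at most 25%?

Currently q = 6 of N = 11 are below the line (H = 0.545).
A headcount ratio of at most 25% allows at most ⌊0.25 × 11⌋ = 2 poor people.
So at least 6 − 2 = 4 must be lifted.

4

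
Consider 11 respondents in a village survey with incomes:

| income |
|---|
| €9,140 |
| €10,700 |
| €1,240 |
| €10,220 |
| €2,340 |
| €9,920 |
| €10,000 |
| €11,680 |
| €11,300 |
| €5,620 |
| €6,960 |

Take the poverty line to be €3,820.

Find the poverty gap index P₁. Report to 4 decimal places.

Poor units: €1,240, €2,340 (q = 2 of N = 11).
Gap ratios (z−y)/z: (3820−1240)/3820 = 0.6754; (3820−2340)/3820 = 0.3874.
Sum of shortfalls = 1.062827; P₁ averages over all N: 1.062827 / 11 = 0.0966.

0.0966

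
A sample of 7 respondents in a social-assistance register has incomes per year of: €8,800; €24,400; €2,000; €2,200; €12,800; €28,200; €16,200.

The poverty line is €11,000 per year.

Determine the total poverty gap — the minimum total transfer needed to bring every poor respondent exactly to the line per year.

€20,000

Incomes under z: €2,000, €2,200, €8,800 (q = 3 of N = 7).
Individual gaps: 11000−2000 = 9000; 11000−2200 = 8800; 11000−8800 = 2200.
Aggregate gap = €20,000.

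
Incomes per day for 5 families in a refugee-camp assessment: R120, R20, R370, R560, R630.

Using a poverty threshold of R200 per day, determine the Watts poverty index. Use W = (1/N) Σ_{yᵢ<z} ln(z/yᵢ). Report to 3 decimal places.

Poor units: R20, R120 (q = 2 of N = 5).
ln(z/y) terms: ln(200/20) = 2.3026; ln(200/120) = 0.5108.
W = 2.813411 / 5 = 0.563.

0.563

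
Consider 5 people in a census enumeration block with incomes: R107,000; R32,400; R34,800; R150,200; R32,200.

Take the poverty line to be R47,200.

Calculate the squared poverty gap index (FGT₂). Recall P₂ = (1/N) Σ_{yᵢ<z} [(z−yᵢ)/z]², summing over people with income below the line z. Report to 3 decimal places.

0.054

Incomes under z: R32,200, R32,400, R34,800 (q = 3 of N = 5).
Normalized shortfalls: (47200−32200)/47200 = 0.3178; (47200−32400)/47200 = 0.3136; (47200−34800)/47200 = 0.2627.
Squared: 0.1010; 0.0983; 0.0690.
Sum = 0.268332; P₂ = 0.268332 / 5 = 0.054.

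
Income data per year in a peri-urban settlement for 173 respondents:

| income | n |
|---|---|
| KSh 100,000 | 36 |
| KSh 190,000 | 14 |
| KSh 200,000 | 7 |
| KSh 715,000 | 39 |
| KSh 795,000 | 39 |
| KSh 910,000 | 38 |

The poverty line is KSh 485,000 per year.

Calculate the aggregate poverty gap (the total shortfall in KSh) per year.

KSh 19,985,000

Incomes under z: 36×KSh 100,000, 14×KSh 190,000, 7×KSh 200,000 (q = 57 of N = 173).
Individual gaps: 36×(485000−100000) = 13860000; 14×(485000−190000) = 4130000; 7×(485000−200000) = 1995000.
Aggregate gap = KSh 19,985,000.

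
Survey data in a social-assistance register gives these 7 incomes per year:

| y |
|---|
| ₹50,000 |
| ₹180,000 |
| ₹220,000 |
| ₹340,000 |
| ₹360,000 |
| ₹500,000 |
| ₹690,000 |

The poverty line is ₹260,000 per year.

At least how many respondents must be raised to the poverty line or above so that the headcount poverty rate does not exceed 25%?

2

3 of the 7 respondents are poor, so H = 3/7 = 0.429.
A headcount ratio of at most 25% allows at most ⌊0.25 × 7⌋ = 1 poor respondents.
So at least 3 − 1 = 2 must be lifted.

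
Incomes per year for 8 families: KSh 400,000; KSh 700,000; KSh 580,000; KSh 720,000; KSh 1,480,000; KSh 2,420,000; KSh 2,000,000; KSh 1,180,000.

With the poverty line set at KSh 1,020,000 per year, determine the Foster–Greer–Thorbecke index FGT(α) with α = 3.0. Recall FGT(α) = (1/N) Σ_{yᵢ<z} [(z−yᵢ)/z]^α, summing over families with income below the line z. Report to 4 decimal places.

0.0451

Below z: KSh 400,000, KSh 580,000, KSh 700,000, KSh 720,000 (q = 4 of N = 8).
Relative gaps: (1020000−400000)/1020000 = 0.6078; (1020000−580000)/1020000 = 0.4314; (1020000−700000)/1020000 = 0.3137; (1020000−720000)/1020000 = 0.2941.
Raised to α = 3.0: 0.22458; 0.08027; 0.03088; 0.02544.
Sum = 0.361173; FGT(3.0) = 0.361173 / 8 = 0.0451.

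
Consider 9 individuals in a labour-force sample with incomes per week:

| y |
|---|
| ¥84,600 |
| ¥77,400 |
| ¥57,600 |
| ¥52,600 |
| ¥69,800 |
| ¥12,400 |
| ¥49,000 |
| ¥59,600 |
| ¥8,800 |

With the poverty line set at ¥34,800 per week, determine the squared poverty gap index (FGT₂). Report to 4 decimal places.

0.1081

Below z: ¥8,800, ¥12,400 (q = 2 of N = 9).
Shortfall ratios: (34800−8800)/34800 = 0.7471; (34800−12400)/34800 = 0.6437.
Squared: 0.5582; 0.4143.
Sum = 0.972519; P₂ = 0.972519 / 9 = 0.1081.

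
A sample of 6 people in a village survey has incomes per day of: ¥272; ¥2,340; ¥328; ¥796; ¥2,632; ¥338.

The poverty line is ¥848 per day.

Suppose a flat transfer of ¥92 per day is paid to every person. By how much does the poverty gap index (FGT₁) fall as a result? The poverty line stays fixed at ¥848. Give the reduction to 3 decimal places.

0.064

Before: below the line — ¥272, ¥328, ¥338, ¥796; poverty gap index (FGT₁) = 0.32586.
After the ¥92 transfer: below the line — ¥364, ¥420, ¥430; poverty gap index (FGT₁) = 0.26140.
Reduction = 0.32586 − 0.26140 = 0.064.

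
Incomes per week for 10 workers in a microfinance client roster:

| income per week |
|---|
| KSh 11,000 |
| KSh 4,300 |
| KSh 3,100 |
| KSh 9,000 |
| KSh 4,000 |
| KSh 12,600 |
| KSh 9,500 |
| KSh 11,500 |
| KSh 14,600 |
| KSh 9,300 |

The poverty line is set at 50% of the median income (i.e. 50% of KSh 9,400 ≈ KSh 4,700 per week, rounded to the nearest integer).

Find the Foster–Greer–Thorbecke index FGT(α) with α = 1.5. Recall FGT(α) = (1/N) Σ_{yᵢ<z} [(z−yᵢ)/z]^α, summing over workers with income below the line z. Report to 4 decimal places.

Below the line: KSh 3,100, KSh 4,000, KSh 4,300 (q = 3 of N = 10).
Shortfall ratios: (4700−3100)/4700 = 0.3404; (4700−4000)/4700 = 0.1489; (4700−4300)/4700 = 0.0851.
Raised to α = 1.5: 0.19862; 0.05748; 0.02483.
Sum = 0.280931; FGT(1.5) = 0.280931 / 10 = 0.0281.

0.0281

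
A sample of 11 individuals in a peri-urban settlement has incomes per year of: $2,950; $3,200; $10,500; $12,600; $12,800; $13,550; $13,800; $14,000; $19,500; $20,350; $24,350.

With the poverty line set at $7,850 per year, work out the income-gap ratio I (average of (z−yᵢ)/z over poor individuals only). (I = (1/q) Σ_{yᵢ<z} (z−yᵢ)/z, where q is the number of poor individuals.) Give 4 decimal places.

Below the line: $2,950, $3,200 (q = 2 of N = 11).
Shortfall ratios (z−y)/z: 0.6242, 0.5924; sum = 1.216561.
I averages over the q = 2 poor units only: 1.216561 / 2 = 0.6083.

0.6083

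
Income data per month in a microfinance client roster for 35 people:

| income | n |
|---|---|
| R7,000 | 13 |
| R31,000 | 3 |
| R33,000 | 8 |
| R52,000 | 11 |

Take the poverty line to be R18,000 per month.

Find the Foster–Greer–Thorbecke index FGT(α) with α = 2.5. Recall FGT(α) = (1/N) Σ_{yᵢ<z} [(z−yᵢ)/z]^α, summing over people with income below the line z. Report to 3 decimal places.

Incomes under z: 13×R7,000 (q = 13 of N = 35).
Shortfall ratios: (18000−7000)/18000 = 0.6111 (×13).
Raised to α = 2.5: 0.29194 (×13).
Sum = 3.795280; FGT(2.5) = 3.795280 / 35 = 0.108.

0.108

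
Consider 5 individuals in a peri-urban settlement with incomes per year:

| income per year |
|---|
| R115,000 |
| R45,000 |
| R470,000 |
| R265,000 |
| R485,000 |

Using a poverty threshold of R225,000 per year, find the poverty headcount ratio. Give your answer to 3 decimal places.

2 of the 5 individuals have income below R225,000.
H = 2/5 = 0.400.

0.400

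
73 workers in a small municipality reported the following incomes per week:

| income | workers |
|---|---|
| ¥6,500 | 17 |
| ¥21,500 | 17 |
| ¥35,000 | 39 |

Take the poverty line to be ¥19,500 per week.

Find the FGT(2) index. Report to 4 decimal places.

0.1035

Below the line: 17×¥6,500 (q = 17 of N = 73).
Gap ratios (z−y)/z: (19500−6500)/19500 = 0.6667 (×17).
Squared: 0.4444 (×17).
Sum = 7.555556; P₂ = 7.555556 / 73 = 0.1035.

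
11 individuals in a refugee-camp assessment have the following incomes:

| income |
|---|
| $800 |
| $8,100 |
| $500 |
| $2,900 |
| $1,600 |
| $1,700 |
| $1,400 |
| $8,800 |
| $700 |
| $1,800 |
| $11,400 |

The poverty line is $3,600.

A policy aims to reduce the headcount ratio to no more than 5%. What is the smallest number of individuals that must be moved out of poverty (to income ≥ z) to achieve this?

8

8 of the 11 individuals are poor, so H = 8/11 = 0.727.
A headcount ratio of at most 5% allows at most ⌊0.05 × 11⌋ = 0 poor individuals.
So at least 8 − 0 = 8 must be lifted.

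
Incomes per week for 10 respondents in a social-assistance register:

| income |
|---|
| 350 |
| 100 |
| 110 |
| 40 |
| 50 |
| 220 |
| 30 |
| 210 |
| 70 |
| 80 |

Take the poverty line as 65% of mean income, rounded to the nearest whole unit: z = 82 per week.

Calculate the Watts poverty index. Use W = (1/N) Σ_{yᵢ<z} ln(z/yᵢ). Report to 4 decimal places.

Incomes under z: 30, 40, 50, 70, 80 (q = 5 of N = 10).
Log shortfalls: ln(82/30) = 1.0055; ln(82/40) = 0.7178; ln(82/50) = 0.4947; ln(82/70) = 0.1582; ln(82/80) = 0.0247.
W = 2.400975 / 10 = 0.2401.

0.2401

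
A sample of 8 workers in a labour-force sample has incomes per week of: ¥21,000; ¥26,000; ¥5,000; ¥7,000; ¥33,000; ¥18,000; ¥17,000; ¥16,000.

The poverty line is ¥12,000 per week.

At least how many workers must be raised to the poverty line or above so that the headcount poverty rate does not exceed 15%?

1

Currently q = 2 of N = 8 are below the line (H = 0.250).
A headcount ratio of at most 15% allows at most ⌊0.15 × 8⌋ = 1 poor workers.
So at least 2 − 1 = 1 must be lifted.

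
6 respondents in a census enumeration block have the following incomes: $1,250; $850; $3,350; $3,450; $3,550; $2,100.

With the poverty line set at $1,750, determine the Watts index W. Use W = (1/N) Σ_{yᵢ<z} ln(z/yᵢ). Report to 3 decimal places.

Below the line: $850, $1,250 (q = 2 of N = 6).
ln(z/y) terms: ln(1750/850) = 0.7221; ln(1750/1250) = 0.3365.
W = 1.058607 / 6 = 0.176.

0.176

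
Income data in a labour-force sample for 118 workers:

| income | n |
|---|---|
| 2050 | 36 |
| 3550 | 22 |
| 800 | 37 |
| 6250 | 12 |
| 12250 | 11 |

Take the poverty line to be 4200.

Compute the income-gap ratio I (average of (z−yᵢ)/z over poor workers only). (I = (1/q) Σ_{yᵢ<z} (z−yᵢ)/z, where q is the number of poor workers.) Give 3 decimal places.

Poor units: 37×800, 36×2050, 22×3550 (q = 95 of N = 118).
Relative gaps: 0.8095 (×37), 0.5119 (×36), 0.1548 (×22); sum = 51.785714.
I averages over the q = 95 poor units only: 51.785714 / 95 = 0.545.

0.545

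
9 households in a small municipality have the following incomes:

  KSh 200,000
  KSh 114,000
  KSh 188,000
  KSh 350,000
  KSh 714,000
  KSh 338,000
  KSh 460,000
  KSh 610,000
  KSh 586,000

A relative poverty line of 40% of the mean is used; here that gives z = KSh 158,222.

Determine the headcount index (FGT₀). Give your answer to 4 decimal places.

0.1111

1 of the 9 households have income below KSh 158,222.
H = 1/9 = 0.1111.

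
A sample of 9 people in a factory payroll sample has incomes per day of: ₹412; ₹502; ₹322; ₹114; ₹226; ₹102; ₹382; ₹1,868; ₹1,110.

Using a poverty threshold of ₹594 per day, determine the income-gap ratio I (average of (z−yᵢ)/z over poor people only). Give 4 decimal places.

Poor units: ₹102, ₹114, ₹226, ₹322, ₹382, ₹412, ₹502 (q = 7 of N = 9).
Shortfall ratios (z−y)/z: 0.8283, 0.8081, 0.6195, 0.4579, 0.3569, 0.3064, 0.1549; sum = 3.531987.
The income-gap ratio divides by q (the poor only): 3.531987 / 7 = 0.5046.

0.5046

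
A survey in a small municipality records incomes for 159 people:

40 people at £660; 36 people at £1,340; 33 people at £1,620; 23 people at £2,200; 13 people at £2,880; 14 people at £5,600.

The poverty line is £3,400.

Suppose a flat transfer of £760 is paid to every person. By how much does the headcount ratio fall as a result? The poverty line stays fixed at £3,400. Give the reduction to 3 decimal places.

0.082

Before: below the line — 40×£660, 36×£1,340, 33×£1,620, 23×£2,200, 13×£2,880; headcount ratio = 0.91195.
After the £760 transfer: below the line — 40×£1,420, 36×£2,100, 33×£2,380, 23×£2,960; headcount ratio = 0.83019.
Reduction = 0.91195 − 0.83019 = 0.082.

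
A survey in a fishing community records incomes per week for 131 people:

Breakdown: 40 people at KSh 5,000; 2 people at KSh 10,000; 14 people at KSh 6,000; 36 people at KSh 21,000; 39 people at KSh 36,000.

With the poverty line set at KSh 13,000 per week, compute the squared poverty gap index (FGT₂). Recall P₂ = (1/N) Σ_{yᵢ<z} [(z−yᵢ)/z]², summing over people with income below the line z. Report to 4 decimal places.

0.1474

Below z: 40×KSh 5,000, 14×KSh 6,000, 2×KSh 10,000 (q = 56 of N = 131).
Shortfall ratios: (13000−5000)/13000 = 0.6154 (×40); (13000−6000)/13000 = 0.5385 (×14); (13000−10000)/13000 = 0.2308 (×2).
Squared: 0.3787 (×40); 0.2899 (×14); 0.0533 (×2).
Sum = 19.313609; P₂ = 19.313609 / 131 = 0.1474.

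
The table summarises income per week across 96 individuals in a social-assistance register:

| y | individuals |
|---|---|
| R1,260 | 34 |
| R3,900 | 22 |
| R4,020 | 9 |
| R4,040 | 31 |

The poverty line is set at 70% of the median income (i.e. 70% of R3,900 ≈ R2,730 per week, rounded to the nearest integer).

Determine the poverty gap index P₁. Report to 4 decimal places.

Poor units: 34×R1,260 (q = 34 of N = 96).
Gap ratios (z−y)/z: (2730−1260)/2730 = 0.5385 (×34).
Sum of shortfalls = 18.307692; P₁ averages over all N: 18.307692 / 96 = 0.1907.

0.1907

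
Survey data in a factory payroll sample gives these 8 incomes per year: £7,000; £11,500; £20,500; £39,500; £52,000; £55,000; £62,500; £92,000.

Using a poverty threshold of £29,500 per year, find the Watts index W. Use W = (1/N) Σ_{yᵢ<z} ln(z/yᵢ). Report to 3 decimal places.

Incomes under z: £7,000, £11,500, £20,500 (q = 3 of N = 8).
ln(z/y) terms: ln(29500/7000) = 1.4385; ln(29500/11500) = 0.9420; ln(29500/20500) = 0.3640.
W = 2.744489 / 8 = 0.343.

0.343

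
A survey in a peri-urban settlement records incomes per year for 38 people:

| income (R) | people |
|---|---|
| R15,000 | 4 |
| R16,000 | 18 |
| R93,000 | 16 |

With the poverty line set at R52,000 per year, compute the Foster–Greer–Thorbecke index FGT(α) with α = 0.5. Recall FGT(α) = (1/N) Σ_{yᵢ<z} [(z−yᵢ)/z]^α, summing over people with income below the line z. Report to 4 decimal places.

0.4829

Below the line: 4×R15,000, 18×R16,000 (q = 22 of N = 38).
Shortfall ratios: (52000−15000)/52000 = 0.7115 (×4); (52000−16000)/52000 = 0.6923 (×18).
Raised to α = 0.5: 0.84353 (×4); 0.83205 (×18).
Sum = 18.351015; FGT(0.5) = 18.351015 / 38 = 0.4829.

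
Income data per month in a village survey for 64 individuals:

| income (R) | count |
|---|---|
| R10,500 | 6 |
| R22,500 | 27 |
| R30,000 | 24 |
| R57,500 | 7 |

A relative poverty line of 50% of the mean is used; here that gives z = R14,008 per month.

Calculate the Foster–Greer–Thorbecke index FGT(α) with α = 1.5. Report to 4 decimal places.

0.0117

Below the line: 6×R10,500 (q = 6 of N = 64).
Gap ratios (z−y)/z: (14008−10500)/14008 = 0.2504 (×6).
Raised to α = 1.5: 0.12532 (×6).
Sum = 0.751928; FGT(1.5) = 0.751928 / 64 = 0.0117.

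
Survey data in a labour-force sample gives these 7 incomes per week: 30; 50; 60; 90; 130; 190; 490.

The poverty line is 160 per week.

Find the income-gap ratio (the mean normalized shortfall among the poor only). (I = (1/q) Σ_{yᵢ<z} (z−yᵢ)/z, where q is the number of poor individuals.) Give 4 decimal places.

0.5500

Below z: 30, 50, 60, 90, 130 (q = 5 of N = 7).
Relative gaps: 0.8125, 0.6875, 0.6250, 0.4375, 0.1875; sum = 2.750000.
I averages over the q = 5 poor units only: 2.750000 / 5 = 0.5500.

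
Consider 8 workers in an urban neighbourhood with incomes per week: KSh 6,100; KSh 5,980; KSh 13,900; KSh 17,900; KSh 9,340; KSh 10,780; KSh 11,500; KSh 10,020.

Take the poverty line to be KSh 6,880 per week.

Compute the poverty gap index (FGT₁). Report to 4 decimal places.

0.0305

Below z: KSh 5,980, KSh 6,100 (q = 2 of N = 8).
Shortfall ratios: (6880−5980)/6880 = 0.1308; (6880−6100)/6880 = 0.1134.
Σ = 0.244186. Dividing by the full population N = 8 gives P₁ = 0.0305.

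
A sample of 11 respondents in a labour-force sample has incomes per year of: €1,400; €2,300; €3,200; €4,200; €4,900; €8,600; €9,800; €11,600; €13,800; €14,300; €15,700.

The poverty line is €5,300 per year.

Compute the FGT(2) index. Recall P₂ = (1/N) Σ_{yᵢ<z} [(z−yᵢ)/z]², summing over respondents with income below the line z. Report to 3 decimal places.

0.097

Incomes under z: €1,400, €2,300, €3,200, €4,200, €4,900 (q = 5 of N = 11).
Normalized shortfalls: (5300−1400)/5300 = 0.7358; (5300−2300)/5300 = 0.5660; (5300−3200)/5300 = 0.3962; (5300−4200)/5300 = 0.2075; (5300−4900)/5300 = 0.0755.
Squared: 0.5415; 0.3204; 0.1570; 0.0431; 0.0057.
Sum = 1.067640; P₂ = 1.067640 / 11 = 0.097.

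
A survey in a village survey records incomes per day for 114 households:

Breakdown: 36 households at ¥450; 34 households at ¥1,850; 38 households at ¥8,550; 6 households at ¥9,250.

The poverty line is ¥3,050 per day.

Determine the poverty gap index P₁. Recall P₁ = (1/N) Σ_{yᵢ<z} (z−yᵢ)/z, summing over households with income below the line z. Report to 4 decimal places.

0.3865

Below z: 36×¥450, 34×¥1,850 (q = 70 of N = 114).
Shortfall ratios: (3050−450)/3050 = 0.8525 (×36); (3050−1850)/3050 = 0.3934 (×34).
Sum of shortfalls = 44.065574; P₁ averages over all N: 44.065574 / 114 = 0.3865.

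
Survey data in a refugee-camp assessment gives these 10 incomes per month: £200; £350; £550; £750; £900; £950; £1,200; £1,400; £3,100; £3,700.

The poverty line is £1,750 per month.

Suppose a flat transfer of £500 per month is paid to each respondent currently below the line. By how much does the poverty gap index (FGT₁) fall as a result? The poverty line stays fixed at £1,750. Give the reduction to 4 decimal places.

Before: below the line — £200, £350, £550, £750, £900, £950, £1,200, £1,400; poverty gap index (FGT₁) = 0.440000.
After the £500 transfer: below the line — £700, £850, £1,050, £1,250, £1,400, £1,450, £1,700; poverty gap index (FGT₁) = 0.220000.
Reduction = 0.440000 − 0.220000 = 0.2200.

0.2200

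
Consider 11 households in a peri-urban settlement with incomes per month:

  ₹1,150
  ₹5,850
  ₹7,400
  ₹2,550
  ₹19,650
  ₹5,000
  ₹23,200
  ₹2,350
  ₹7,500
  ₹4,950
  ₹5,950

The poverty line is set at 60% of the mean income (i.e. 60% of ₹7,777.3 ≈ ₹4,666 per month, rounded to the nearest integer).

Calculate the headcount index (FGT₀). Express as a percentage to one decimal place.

27.3%

3 of the 11 households have income below ₹4,666.
H = 3/11 = 27.3%.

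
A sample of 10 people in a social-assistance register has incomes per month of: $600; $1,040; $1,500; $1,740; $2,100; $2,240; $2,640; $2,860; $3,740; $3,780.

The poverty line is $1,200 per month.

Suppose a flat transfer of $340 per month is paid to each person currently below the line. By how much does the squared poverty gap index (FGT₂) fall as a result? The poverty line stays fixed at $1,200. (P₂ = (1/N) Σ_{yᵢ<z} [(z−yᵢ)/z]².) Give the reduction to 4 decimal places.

0.0221

Before: below the line — $600, $1,040; squared poverty gap index (FGT₂) = 0.026778.
After the $340 transfer: below the line — $940; squared poverty gap index (FGT₂) = 0.004694.
Reduction = 0.026778 − 0.004694 = 0.0221.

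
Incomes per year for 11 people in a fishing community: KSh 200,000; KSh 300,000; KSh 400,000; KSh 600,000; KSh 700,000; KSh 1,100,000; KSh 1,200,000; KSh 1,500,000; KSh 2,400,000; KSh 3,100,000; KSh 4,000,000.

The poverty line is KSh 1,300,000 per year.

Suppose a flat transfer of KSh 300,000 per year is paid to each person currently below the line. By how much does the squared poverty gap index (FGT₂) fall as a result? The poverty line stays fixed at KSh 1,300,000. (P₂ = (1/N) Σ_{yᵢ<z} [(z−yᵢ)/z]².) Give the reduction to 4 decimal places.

Before: below the line — KSh 200,000, KSh 300,000, KSh 400,000, KSh 600,000, KSh 700,000, KSh 1,100,000, KSh 1,200,000; squared poverty gap index (FGT₂) = 0.210866.
After the KSh 300,000 transfer: below the line — KSh 500,000, KSh 600,000, KSh 700,000, KSh 900,000, KSh 1,000,000; squared poverty gap index (FGT₂) = 0.093599.
Reduction = 0.210866 − 0.093599 = 0.1173.

0.1173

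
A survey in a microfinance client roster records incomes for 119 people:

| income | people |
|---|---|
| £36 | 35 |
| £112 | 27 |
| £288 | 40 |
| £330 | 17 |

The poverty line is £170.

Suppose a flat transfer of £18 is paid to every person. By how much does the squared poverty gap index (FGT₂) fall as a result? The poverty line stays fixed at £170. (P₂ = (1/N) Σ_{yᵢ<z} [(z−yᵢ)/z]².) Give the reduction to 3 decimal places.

Before: below the line — 35×£36, 27×£112; squared poverty gap index (FGT₂) = 0.20915.
After the £18 transfer: below the line — 35×£54, 27×£130; squared poverty gap index (FGT₂) = 0.14950.
Reduction = 0.20915 − 0.14950 = 0.060.

0.060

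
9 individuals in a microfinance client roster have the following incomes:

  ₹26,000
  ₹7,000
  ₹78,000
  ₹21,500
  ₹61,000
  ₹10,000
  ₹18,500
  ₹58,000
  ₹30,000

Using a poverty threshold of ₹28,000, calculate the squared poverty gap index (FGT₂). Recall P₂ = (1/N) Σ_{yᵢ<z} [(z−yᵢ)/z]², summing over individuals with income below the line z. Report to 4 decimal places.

Poor units: ₹7,000, ₹10,000, ₹18,500, ₹21,500, ₹26,000 (q = 5 of N = 9).
Normalized shortfalls: (28000−7000)/28000 = 0.7500; (28000−10000)/28000 = 0.6429; (28000−18500)/28000 = 0.3393; (28000−21500)/28000 = 0.2321; (28000−26000)/28000 = 0.0714.
Squared: 0.5625; 0.4133; 0.1151; 0.0539; 0.0051.
Sum = 1.149872; P₂ = 1.149872 / 9 = 0.1278.

0.1278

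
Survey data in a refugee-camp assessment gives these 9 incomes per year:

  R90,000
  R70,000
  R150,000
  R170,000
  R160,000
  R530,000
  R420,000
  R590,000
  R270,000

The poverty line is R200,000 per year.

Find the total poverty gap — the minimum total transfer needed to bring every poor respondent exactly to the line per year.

Incomes under z: R70,000, R90,000, R150,000, R160,000, R170,000 (q = 5 of N = 9).
Individual gaps: 200000−70000 = 130000; 200000−90000 = 110000; 200000−150000 = 50000; 200000−160000 = 40000; 200000−170000 = 30000.
Aggregate gap = R360,000.

R360,000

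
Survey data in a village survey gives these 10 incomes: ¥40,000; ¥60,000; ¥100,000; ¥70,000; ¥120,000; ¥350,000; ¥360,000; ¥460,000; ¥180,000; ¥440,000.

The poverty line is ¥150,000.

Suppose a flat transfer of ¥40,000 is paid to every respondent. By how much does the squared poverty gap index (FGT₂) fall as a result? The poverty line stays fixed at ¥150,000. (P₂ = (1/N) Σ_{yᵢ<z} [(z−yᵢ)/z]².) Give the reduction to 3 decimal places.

Before: below the line — ¥40,000, ¥60,000, ¥70,000, ¥100,000, ¥120,000; squared poverty gap index (FGT₂) = 0.13333.
After the ¥40,000 transfer: below the line — ¥80,000, ¥100,000, ¥110,000, ¥140,000; squared poverty gap index (FGT₂) = 0.04044.
Reduction = 0.13333 − 0.04044 = 0.093.

0.093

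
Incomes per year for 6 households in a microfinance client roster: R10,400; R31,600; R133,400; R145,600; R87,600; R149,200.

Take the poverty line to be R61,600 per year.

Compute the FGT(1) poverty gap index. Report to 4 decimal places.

0.2197

Below the line: R10,400, R31,600 (q = 2 of N = 6).
Gap ratios (z−y)/z: (61600−10400)/61600 = 0.8312; (61600−31600)/61600 = 0.4870.
Sum of shortfalls = 1.318182; P₁ averages over all N: 1.318182 / 6 = 0.2197.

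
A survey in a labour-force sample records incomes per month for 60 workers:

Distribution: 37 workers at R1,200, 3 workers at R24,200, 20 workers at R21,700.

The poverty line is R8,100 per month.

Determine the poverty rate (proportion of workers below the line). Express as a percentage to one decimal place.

61.7%

37 of the 60 workers have income below R8,100.
H = 37/60 = 61.7%.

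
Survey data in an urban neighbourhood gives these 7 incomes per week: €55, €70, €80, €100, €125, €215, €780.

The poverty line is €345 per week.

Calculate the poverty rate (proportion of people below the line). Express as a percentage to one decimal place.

6 of the 7 people have income below €345.
H = 6/7 = 85.7%.

85.7%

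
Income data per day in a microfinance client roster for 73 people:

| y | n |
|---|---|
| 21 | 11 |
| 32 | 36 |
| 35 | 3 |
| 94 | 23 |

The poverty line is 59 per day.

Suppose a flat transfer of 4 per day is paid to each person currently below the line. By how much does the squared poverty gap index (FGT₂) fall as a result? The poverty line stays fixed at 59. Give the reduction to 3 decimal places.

Before: below the line — 11×21, 36×32, 3×35; squared poverty gap index (FGT₂) = 0.17258.
After the 4 transfer: below the line — 11×25, 36×36, 3×39; squared poverty gap index (FGT₂) = 0.12971.
Reduction = 0.17258 − 0.12971 = 0.043.

0.043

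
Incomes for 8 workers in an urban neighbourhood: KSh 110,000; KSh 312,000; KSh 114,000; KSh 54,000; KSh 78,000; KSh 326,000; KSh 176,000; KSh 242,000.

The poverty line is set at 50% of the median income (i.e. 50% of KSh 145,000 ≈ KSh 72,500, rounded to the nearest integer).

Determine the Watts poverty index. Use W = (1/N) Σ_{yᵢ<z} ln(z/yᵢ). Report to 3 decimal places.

0.037

Below z: KSh 54,000 (q = 1 of N = 8).
ln(z/y) terms: ln(72500/54000) = 0.2946.
W = 0.294603 / 8 = 0.037.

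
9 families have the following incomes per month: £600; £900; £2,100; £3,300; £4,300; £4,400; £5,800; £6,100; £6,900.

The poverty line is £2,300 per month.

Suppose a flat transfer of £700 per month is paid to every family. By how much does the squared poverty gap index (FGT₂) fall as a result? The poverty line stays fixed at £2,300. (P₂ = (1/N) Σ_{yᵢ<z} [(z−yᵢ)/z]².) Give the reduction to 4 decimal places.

0.0714

Before: below the line — £600, £900, £2,100; squared poverty gap index (FGT₂) = 0.102710.
After the £700 transfer: below the line — £1,300, £1,600; squared poverty gap index (FGT₂) = 0.031296.
Reduction = 0.102710 − 0.031296 = 0.0714.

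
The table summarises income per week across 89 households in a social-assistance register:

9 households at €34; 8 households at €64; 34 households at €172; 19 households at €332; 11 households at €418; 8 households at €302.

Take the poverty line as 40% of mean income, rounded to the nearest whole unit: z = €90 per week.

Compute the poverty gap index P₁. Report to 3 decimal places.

0.089

Below the line: 9×€34, 8×€64 (q = 17 of N = 89).
Normalized shortfalls: (90−34)/90 = 0.6222 (×9); (90−64)/90 = 0.2889 (×8).
Sum of shortfalls = 7.911111; P₁ averages over all N: 7.911111 / 89 = 0.089.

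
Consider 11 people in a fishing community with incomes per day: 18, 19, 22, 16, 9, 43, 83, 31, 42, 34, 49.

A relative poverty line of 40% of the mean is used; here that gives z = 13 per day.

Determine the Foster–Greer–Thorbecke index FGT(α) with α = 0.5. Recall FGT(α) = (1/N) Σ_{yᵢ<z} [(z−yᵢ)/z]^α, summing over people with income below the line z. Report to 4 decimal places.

Below z: 9 (q = 1 of N = 11).
Gap ratios (z−y)/z: (13−9)/13 = 0.3077.
Raised to α = 0.5: 0.55470.
Sum = 0.554700; FGT(0.5) = 0.554700 / 11 = 0.0504.

0.0504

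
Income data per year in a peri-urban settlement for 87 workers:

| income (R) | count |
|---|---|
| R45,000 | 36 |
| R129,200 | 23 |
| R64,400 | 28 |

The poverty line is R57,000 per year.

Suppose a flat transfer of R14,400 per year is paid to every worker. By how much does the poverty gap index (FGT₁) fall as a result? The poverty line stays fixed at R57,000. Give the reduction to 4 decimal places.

0.0871

Before: below the line — 36×R45,000; poverty gap index (FGT₁) = 0.087114.
After the R14,400 transfer: below the line — none; poverty gap index (FGT₁) = 0.000000.
Reduction = 0.087114 − 0.000000 = 0.0871.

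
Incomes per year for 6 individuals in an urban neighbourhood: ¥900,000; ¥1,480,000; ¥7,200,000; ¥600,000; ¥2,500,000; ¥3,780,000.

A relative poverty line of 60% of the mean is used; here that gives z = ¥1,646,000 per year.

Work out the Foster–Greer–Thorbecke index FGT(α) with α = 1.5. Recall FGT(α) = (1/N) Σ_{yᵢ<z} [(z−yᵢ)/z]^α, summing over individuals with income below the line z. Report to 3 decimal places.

0.141

Incomes under z: ¥600,000, ¥900,000, ¥1,480,000 (q = 3 of N = 6).
Relative gaps: (1646000−600000)/1646000 = 0.6355; (1646000−900000)/1646000 = 0.4532; (1646000−1480000)/1646000 = 0.1009.
Raised to α = 1.5: 0.50659; 0.30511; 0.03203.
Sum = 0.843728; FGT(1.5) = 0.843728 / 6 = 0.141.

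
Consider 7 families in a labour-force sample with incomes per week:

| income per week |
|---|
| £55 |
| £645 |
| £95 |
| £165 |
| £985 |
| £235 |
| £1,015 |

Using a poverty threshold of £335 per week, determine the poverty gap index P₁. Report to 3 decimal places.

0.337

Below the line: £55, £95, £165, £235 (q = 4 of N = 7).
Relative gaps: (335−55)/335 = 0.8358; (335−95)/335 = 0.7164; (335−165)/335 = 0.5075; (335−235)/335 = 0.2985.
Σ = 2.358209. Dividing by the full population N = 7 gives P₁ = 0.337.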